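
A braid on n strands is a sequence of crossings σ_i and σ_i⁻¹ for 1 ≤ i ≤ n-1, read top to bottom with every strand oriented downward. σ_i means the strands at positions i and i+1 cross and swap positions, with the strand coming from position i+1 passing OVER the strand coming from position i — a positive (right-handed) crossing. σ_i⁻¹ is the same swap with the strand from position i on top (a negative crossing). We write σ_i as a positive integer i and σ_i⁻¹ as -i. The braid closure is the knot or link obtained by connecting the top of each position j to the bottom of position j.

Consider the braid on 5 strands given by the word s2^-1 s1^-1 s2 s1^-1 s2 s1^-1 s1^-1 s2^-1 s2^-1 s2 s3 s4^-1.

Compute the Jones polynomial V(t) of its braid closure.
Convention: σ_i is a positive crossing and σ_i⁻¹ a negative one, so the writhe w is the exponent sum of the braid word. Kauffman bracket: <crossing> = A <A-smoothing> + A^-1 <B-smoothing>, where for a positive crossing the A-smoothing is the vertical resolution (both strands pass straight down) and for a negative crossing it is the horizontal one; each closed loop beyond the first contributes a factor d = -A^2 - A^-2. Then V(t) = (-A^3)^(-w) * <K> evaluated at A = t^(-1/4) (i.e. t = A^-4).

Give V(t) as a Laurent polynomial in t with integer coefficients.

The presented braid s2^-1 s1^-1 s2 s1^-1 s2 s1^-1 s1^-1 s2^-1 s2^-1 s2 s3 s4^-1 on 5 strands reduces by inverse Markov moves (closure unchanged at each step):
  Destabilize: the word has the form β·s4^-1 where s4^-1 occurs only as the final letter (β ∈ B_4); drop it and the last strand → 4 strands.
  Destabilize: the word has the form β·s3 where s3 occurs only as the final letter (β ∈ B_3); drop it and the last strand → 3 strands.
  Deconjugate: the word is γ·β·γ⁻¹ with γ = s2^-1 (prefix) and γ⁻¹ = s2 (suffix); strip both.
Reduced to β = s1^-1 s2 s1^-1 s2 s1^-1 s1^-1 s2^-1 s2^-1 on 3 strands, 8 crossings.
Compute on β:
Braid: s1^-1 s2 s1^-1 s2 s1^-1 s1^-1 s2^-1 s2^-1 on 3 strands, 8 crossings.
Writhe w = (#positive) - (#negative) = 2 - 6 = -4.
State-sum expansion of <K>. There are 2^8 = 256 states.
Smooth each crossing (0=||, 1=⌣⌢); contribution A^(Σ sign_k(1-2s_k)) * d^(L-1).
Tabulate the states by total A-exponent and number of loops L (A-exp: L × count):
  A^8: L=5 ×1
  A^6: L=4 ×8
  A^4: L=3 ×26, L=5 ×2
  A^2: L=2 ×41, L=4 ×15
  A^0: L=1 ×26, L=3 ×43, L=5 ×1
  A^-2: L=2 ×47, L=4 ×9
  A^-4: L=1 ×11, L=3 ×16, L=5 ×1
  A^-6: L=2 ×6, L=4 ×2
  A^-8: L=3 ×1
Each group contributes A^e * Σ count * d^(L-1):
Powers of d = -A^2 - A^-2: d^2 = A^4 + 2 + A^-4; d^3 = -A^6 - 3*A^2 - 3*A^-2 - A^-6; d^4 = A^8 + 4*A^4 + 6 + 4*A^-4 + A^-8.
  A^8 * (d^4) = A^16 + 4*A^12 + 6*A^8 + 4*A^4 + 1
  A^6 * (8*d^3) = -8*A^12 - 24*A^8 - 24*A^4 - 8
  A^4 * (26*d^2 + 2*d^4) = 2*A^12 + 34*A^8 + 64*A^4 + 34 + 2*A^-4
  A^2 * (41*d + 15*d^3) = -15*A^8 - 86*A^4 - 86 - 15*A^-4
  A^0 * (26 + 43*d^2 + d^4) = A^8 + 47*A^4 + 118 + 47*A^-4 + A^-8
  A^-2 * (47*d + 9*d^3) = -9*A^4 - 74 - 74*A^-4 - 9*A^-8
  A^-4 * (11 + 16*d^2 + d^4) = A^4 + 20 + 49*A^-4 + 20*A^-8 + A^-12
  A^-6 * (6*d + 2*d^3) = -2 - 12*A^-4 - 12*A^-8 - 2*A^-12
  A^-8 * (d^2) = A^-4 + 2*A^-8 + A^-12
Summing the groups: <K> = A^16 - 2*A^12 + 2*A^8 - 3*A^4 + 3 - 2*A^-4 + 2*A^-8
Normalise by the writhe: (-A^3)^(-w) = (-A^3)^(4) = A^12, so f(A) = A^12 * <K> = A^28 - 2*A^24 + 2*A^20 - 3*A^16 + 3*A^12 - 2*A^8 + 2*A^4.
Substitute A = t^(-1/4), i.e. A^e → t^(-e/4): V(t) = 2*t^-1 - 2*t^-2 + 3*t^-3 - 3*t^-4 + 2*t^-5 - 2*t^-6 + t^-7

Answer: 2*t^-1 - 2*t^-2 + 3*t^-3 - 3*t^-4 + 2*t^-5 - 2*t^-6 + t^-7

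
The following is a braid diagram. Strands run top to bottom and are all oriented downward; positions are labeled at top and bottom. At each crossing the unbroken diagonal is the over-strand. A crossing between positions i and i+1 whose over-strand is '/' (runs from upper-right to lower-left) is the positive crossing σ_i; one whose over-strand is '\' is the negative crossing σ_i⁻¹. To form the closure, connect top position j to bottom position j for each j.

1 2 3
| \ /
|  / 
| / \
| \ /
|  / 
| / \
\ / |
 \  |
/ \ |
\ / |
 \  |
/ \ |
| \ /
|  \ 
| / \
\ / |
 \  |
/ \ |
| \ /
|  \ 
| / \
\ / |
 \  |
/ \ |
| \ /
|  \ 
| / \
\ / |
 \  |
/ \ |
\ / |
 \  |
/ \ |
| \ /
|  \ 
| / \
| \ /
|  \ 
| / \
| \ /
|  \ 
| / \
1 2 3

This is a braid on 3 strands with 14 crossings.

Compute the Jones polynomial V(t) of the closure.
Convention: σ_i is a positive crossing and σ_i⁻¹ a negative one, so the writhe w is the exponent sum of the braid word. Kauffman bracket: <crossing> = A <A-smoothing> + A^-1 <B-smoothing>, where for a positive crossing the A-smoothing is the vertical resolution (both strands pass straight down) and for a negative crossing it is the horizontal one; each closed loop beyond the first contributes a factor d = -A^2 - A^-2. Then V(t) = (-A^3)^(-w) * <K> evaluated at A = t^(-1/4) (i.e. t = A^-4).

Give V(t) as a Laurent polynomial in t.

Reading the diagram top to bottom ('/'-over between positions i,i+1 = s_i, '\'-over = s_i^-1): braid word = s2 s2 s1^-1 s1^-1 s2^-1 s1^-1 s2^-1 s1^-1 s2^-1 s1^-1 s1^-1 s2^-1 s2^-1 s2^-1.
The presented braid s2 s2 s1^-1 s1^-1 s2^-1 s1^-1 s2^-1 s1^-1 s2^-1 s1^-1 s1^-1 s2^-1 s2^-1 s2^-1 on 3 strands reduces by inverse Markov moves (closure unchanged at each step):
  Deconjugate: the word is γ·β·γ⁻¹ with γ = s2 s2 (prefix) and γ⁻¹ = s2^-1 s2^-1 (suffix); strip both.
Reduced to β = s1^-1 s1^-1 s2^-1 s1^-1 s2^-1 s1^-1 s2^-1 s1^-1 s1^-1 s2^-1 on 3 strands, 10 crossings.
Compute on β:
Braid: s1^-1 s1^-1 s2^-1 s1^-1 s2^-1 s1^-1 s2^-1 s1^-1 s1^-1 s2^-1 on 3 strands, 10 crossings.
Writhe w = (#positive) - (#negative) = 0 - 10 = -10.
Enumerate smoothing states for the bracket polynomial. There are 2^10 = 1024 states.
Each crossing splits two ways (0=vertical, 1=horizontal). The state's weight is A^(#A-smoothings - #B-smoothings) * d^(loops - 1).
Tabulate the states by total A-exponent and number of loops L (A-exp: L × count):
  A^10: L=3 ×1
  A^8: L=2 ×4, L=4 ×6
  A^6: L=1 ×4, L=3 ×30, L=5 ×11
  A^4: L=2 ×48, L=4 ×65, L=6 ×7
  A^2: L=1 ×24, L=3 ×140, L=5 ×45, L=7 ×1
  A^0: L=2 ×129, L=4 ×117, L=6 ×6
  A^-2: L=1 ×43, L=3 ×151, L=5 ×16
  A^-4: L=2 ×96, L=4 ×24
  A^-6: L=1 ×24, L=3 ×21
  A^-8: L=2 ×10
  A^-10: L=3 ×1
Each group contributes A^e * Σ count * d^(L-1):
Powers of d = -A^2 - A^-2: d^2 = A^4 + 2 + A^-4; d^3 = -A^6 - 3*A^2 - 3*A^-2 - A^-6; d^4 = A^8 + 4*A^4 + 6 + 4*A^-4 + A^-8; d^5 = -A^10 - 5*A^6 - 10*A^2 - 10*A^-2 - 5*A^-6 - A^-10; d^6 = A^12 + 6*A^8 + 15*A^4 + 20 + 15*A^-4 + 6*A^-8 + A^-12.
  A^10 * (d^2) = A^14 + 2*A^10 + A^6
  A^8 * (4*d + 6*d^3) = -6*A^14 - 22*A^10 - 22*A^6 - 6*A^2
  A^6 * (4 + 30*d^2 + 11*d^4) = 11*A^14 + 74*A^10 + 130*A^6 + 74*A^2 + 11*A^-2
  A^4 * (48*d + 65*d^3 + 7*d^5) = -7*A^14 - 100*A^10 - 313*A^6 - 313*A^2 - 100*A^-2 - 7*A^-6
  A^2 * (24 + 140*d^2 + 45*d^4 + d^6) = A^14 + 51*A^10 + 335*A^6 + 594*A^2 + 335*A^-2 + 51*A^-6 + A^-10
  A^0 * (129*d + 117*d^3 + 6*d^5) = -6*A^10 - 147*A^6 - 540*A^2 - 540*A^-2 - 147*A^-6 - 6*A^-10
  A^-2 * (43 + 151*d^2 + 16*d^4) = 16*A^6 + 215*A^2 + 441*A^-2 + 215*A^-6 + 16*A^-10
  A^-4 * (96*d + 24*d^3) = -24*A^2 - 168*A^-2 - 168*A^-6 - 24*A^-10
  A^-6 * (24 + 21*d^2) = 21*A^-2 + 66*A^-6 + 21*A^-10
  A^-8 * (10*d) = -10*A^-6 - 10*A^-10
  A^-10 * (d^2) = A^-6 + 2*A^-10 + A^-14
Summing the groups: <K> = -A^10 + A^-6 + A^-14
Normalise by the writhe: (-A^3)^(-w) = (-A^3)^(10) = A^30, so f(A) = A^30 * <K> = -A^40 + A^24 + A^16.
Substitute A = t^(-1/4), i.e. A^e → t^(-e/4): V(t) = t^-4 + t^-6 - t^-10

Answer: t^-4 + t^-6 - t^-10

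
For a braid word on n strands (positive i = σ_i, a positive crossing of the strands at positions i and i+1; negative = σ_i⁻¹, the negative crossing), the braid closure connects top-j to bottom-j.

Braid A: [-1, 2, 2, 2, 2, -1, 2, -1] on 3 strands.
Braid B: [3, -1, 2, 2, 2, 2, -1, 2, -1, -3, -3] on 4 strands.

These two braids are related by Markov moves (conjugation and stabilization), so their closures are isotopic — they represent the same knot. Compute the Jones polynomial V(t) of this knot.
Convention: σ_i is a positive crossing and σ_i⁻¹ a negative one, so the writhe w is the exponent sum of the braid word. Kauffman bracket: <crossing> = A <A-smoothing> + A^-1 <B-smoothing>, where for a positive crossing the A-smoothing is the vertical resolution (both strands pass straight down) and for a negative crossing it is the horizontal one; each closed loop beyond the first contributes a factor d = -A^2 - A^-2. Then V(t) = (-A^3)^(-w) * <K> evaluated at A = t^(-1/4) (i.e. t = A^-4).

-t^6 + 2*t^5 - 3*t^4 + 4*t^3 - 4*t^2 + 4*t - 2 + 2*t^-1 - t^-2

Derivation:
Markov-equivalent braids have isotopic closures, hence identical knot invariants. Strip the Markov moves from each word to reach a common short braid β, then compute V(t) once on β.
Braid A: s1^-1 s2 s2 s2 s2 s1^-1 s2 s1^-1 on 3 strands has no conjugating prefix/suffix or stabilization to strip; take β = s1^-1 s2 s2 s2 s2 s1^-1 s2 s1^-1.
Braid B: s3 s1^-1 s2 s2 s2 s2 s1^-1 s2 s1^-1 s3^-1 s3^-1 on 4 strands reduces by inverse Markov moves (closure unchanged at each step):
  Deconjugate: the word is γ·β·γ⁻¹ with γ = s3 (prefix) and γ⁻¹ = s3^-1 (suffix); strip both.
  Destabilize: the word has the form β·s3^-1 where s3^-1 occurs only as the final letter (β ∈ B_3); drop it and the last strand → 3 strands.
Reduced to β = s1^-1 s2 s2 s2 s2 s1^-1 s2 s1^-1 on 3 strands, 8 crossings.
Both give the same β = s1^-1 s2 s2 s2 s2 s1^-1 s2 s1^-1 on 3 strands, so one state sum suffices:
Braid: s1^-1 s2 s2 s2 s2 s1^-1 s2 s1^-1 on 3 strands, 8 crossings.
Writhe w = (#positive) - (#negative) = 5 - 3 = 2.
State-sum expansion of <K>. There are 2^8 = 256 states.
Each crossing splits two ways (0=vertical, 1=horizontal). The state's weight is A^(#A-smoothings - #B-smoothings) * d^(loops - 1).
Tabulate the states by total A-exponent and number of loops L (A-exp: L × count):
  A^8: L=4 ×1
  A^6: L=3 ×8
  A^4: L=2 ×22, L=4 ×6
  A^2: L=1 ×23, L=3 ×29, L=5 ×4
  A^0: L=2 ×47, L=4 ×22, L=6 ×1
  A^-2: L=3 ×48, L=5 ×8
  A^-4: L=4 ×27, L=6 ×1
  A^-6: L=5 ×8
  A^-8: L=6 ×1
Each group contributes A^e * Σ count * d^(L-1):
Powers of d = -A^2 - A^-2: d^2 = A^4 + 2 + A^-4; d^3 = -A^6 - 3*A^2 - 3*A^-2 - A^-6; d^4 = A^8 + 4*A^4 + 6 + 4*A^-4 + A^-8; d^5 = -A^10 - 5*A^6 - 10*A^2 - 10*A^-2 - 5*A^-6 - A^-10.
  A^8 * (d^3) = -A^14 - 3*A^10 - 3*A^6 - A^2
  A^6 * (8*d^2) = 8*A^10 + 16*A^6 + 8*A^2
  A^4 * (22*d + 6*d^3) = -6*A^10 - 40*A^6 - 40*A^2 - 6*A^-2
  A^2 * (23 + 29*d^2 + 4*d^4) = 4*A^10 + 45*A^6 + 105*A^2 + 45*A^-2 + 4*A^-6
  A^0 * (47*d + 22*d^3 + d^5) = -A^10 - 27*A^6 - 123*A^2 - 123*A^-2 - 27*A^-6 - A^-10
  A^-2 * (48*d^2 + 8*d^4) = 8*A^6 + 80*A^2 + 144*A^-2 + 80*A^-6 + 8*A^-10
  A^-4 * (27*d^3 + d^5) = -A^6 - 32*A^2 - 91*A^-2 - 91*A^-6 - 32*A^-10 - A^-14
  A^-6 * (8*d^4) = 8*A^2 + 32*A^-2 + 48*A^-6 + 32*A^-10 + 8*A^-14
  A^-8 * (d^5) = -A^2 - 5*A^-2 - 10*A^-6 - 10*A^-10 - 5*A^-14 - A^-18
Summing the groups: <K> = -A^14 + 2*A^10 - 2*A^6 + 4*A^2 - 4*A^-2 + 4*A^-6 - 3*A^-10 + 2*A^-14 - A^-18
Normalise by the writhe: (-A^3)^(-w) = (-A^3)^(-2) = A^-6, so f(A) = A^-6 * <K> = -A^8 + 2*A^4 - 2 + 4*A^-4 - 4*A^-8 + 4*A^-12 - 3*A^-16 + 2*A^-20 - A^-24.
Substitute A = t^(-1/4), i.e. A^e → t^(-e/4): V(t) = -t^6 + 2*t^5 - 3*t^4 + 4*t^3 - 4*t^2 + 4*t - 2 + 2*t^-1 - t^-2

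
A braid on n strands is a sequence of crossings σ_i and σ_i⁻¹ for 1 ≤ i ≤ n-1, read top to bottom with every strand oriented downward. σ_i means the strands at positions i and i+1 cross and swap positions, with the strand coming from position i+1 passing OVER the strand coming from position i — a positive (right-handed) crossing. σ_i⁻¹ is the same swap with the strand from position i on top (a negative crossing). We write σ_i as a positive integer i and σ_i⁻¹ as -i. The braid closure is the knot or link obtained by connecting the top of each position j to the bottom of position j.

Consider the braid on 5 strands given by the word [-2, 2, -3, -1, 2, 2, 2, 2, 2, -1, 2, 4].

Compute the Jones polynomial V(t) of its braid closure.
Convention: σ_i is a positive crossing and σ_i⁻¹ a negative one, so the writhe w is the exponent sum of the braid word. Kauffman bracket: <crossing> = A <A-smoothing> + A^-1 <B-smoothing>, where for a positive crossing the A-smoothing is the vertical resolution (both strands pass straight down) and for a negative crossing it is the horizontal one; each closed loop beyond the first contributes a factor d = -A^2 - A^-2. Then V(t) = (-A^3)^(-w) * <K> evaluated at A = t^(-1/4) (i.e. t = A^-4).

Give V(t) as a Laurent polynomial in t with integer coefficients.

The presented braid s2^-1 s2 s3^-1 s1^-1 s2 s2 s2 s2 s2 s1^-1 s2 s4 on 5 strands reduces by inverse Markov moves (closure unchanged at each step):
  Destabilize: the word has the form β·s4 where s4 occurs only as the final letter (β ∈ B_4); drop it and the last strand → 4 strands.
  Deconjugate: the word is γ·β·γ⁻¹ with γ = s2^-1 (prefix) and γ⁻¹ = s2 (suffix); strip both.
Reduced to β = s2 s3^-1 s1^-1 s2 s2 s2 s2 s2 s1^-1 on 4 strands, 9 crossings.
Compute on β:
Braid: s2 s3^-1 s1^-1 s2 s2 s2 s2 s2 s1^-1 on 4 strands, 9 crossings.
Writhe w = (#positive) - (#negative) = 6 - 3 = 3.
Computing the Kauffman bracket via state sum. There are 2^9 = 512 states.
Smooth each crossing (0=||, 1=⌣⌢); contribution A^(Σ sign_k(1-2s_k)) * d^(L-1).
Tabulate the states by total A-exponent and number of loops L (A-exp: L × count):
  A^9: L=3 ×1
  A^7: L=2 ×8, L=4 ×1
  A^5: L=1 ×17, L=3 ×19
  A^3: L=2 ×63, L=4 ×21
  A^1: L=3 ×111, L=5 ×15
  A^-1: L=4 ×120, L=6 ×6
  A^-3: L=5 ×83, L=7 ×1
  A^-5: L=6 ×36
  A^-7: L=7 ×9
  A^-9: L=8 ×1
Each group contributes A^e * Σ count * d^(L-1):
Powers of d = -A^2 - A^-2: d^2 = A^4 + 2 + A^-4; d^3 = -A^6 - 3*A^2 - 3*A^-2 - A^-6; d^4 = A^8 + 4*A^4 + 6 + 4*A^-4 + A^-8; d^5 = -A^10 - 5*A^6 - 10*A^2 - 10*A^-2 - 5*A^-6 - A^-10; d^6 = A^12 + 6*A^8 + 15*A^4 + 20 + 15*A^-4 + 6*A^-8 + A^-12; d^7 = -A^14 - 7*A^10 - 21*A^6 - 35*A^2 - 35*A^-2 - 21*A^-6 - 7*A^-10 - A^-14.
  A^9 * (d^2) = A^13 + 2*A^9 + A^5
  A^7 * (8*d + d^3) = -A^13 - 11*A^9 - 11*A^5 - A
  A^5 * (17 + 19*d^2) = 19*A^9 + 55*A^5 + 19*A
  A^3 * (63*d + 21*d^3) = -21*A^9 - 126*A^5 - 126*A - 21*A^-3
  A^1 * (111*d^2 + 15*d^4) = 15*A^9 + 171*A^5 + 312*A + 171*A^-3 + 15*A^-7
  A^-1 * (120*d^3 + 6*d^5) = -6*A^9 - 150*A^5 - 420*A - 420*A^-3 - 150*A^-7 - 6*A^-11
  A^-3 * (83*d^4 + d^6) = A^9 + 89*A^5 + 347*A + 518*A^-3 + 347*A^-7 + 89*A^-11 + A^-15
  A^-5 * (36*d^5) = -36*A^5 - 180*A - 360*A^-3 - 360*A^-7 - 180*A^-11 - 36*A^-15
  A^-7 * (9*d^6) = 9*A^5 + 54*A + 135*A^-3 + 180*A^-7 + 135*A^-11 + 54*A^-15 + 9*A^-19
  A^-9 * (d^7) = -A^5 - 7*A - 21*A^-3 - 35*A^-7 - 35*A^-11 - 21*A^-15 - 7*A^-19 - A^-23
Summing the groups: <K> = -A^9 + A^5 - 2*A + 2*A^-3 - 3*A^-7 + 3*A^-11 - 2*A^-15 + 2*A^-19 - A^-23
Normalise by the writhe: (-A^3)^(-w) = (-A^3)^(-3) = -A^-9, so f(A) = -A^-9 * <K> = 1 - A^-4 + 2*A^-8 - 2*A^-12 + 3*A^-16 - 3*A^-20 + 2*A^-24 - 2*A^-28 + A^-32.
Substitute A = t^(-1/4), i.e. A^e → t^(-e/4): V(t) = t^8 - 2*t^7 + 2*t^6 - 3*t^5 + 3*t^4 - 2*t^3 + 2*t^2 - t + 1

Answer: t^8 - 2*t^7 + 2*t^6 - 3*t^5 + 3*t^4 - 2*t^3 + 2*t^2 - t + 1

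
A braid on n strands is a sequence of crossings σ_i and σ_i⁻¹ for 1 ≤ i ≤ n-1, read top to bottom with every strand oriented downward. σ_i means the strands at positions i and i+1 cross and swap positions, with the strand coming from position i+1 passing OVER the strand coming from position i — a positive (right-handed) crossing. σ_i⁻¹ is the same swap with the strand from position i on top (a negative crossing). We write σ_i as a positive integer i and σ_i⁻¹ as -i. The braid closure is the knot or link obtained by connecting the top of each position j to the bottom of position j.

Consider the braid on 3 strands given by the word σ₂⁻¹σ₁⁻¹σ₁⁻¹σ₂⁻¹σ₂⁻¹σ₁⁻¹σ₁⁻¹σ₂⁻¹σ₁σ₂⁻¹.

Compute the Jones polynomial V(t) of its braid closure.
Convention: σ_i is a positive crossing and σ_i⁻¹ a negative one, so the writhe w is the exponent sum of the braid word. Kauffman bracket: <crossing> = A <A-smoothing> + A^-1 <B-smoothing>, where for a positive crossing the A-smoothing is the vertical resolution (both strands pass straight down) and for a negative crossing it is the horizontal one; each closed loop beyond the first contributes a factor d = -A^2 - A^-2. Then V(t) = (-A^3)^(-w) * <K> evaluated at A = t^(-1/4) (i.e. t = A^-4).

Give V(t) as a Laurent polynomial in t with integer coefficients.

t^-3 + t^-6 - t^-7 + t^-8 - t^-9 + t^-10 - t^-11

Derivation:
Braid: s2^-1 s1^-1 s1^-1 s2^-1 s2^-1 s1^-1 s1^-1 s2^-1 s1 s2^-1 on 3 strands, 10 crossings.
Writhe w = (#positive) - (#negative) = 1 - 9 = -8.
State-sum expansion of <K>. There are 2^10 = 1024 states.
Smooth each crossing (0=||, 1=⌣⌢); contribution A^(Σ sign_k(1-2s_k)) * d^(L-1).
Tabulate the states by total A-exponent and number of loops L (A-exp: L × count):
  A^10: L=6 ×1
  A^8: L=5 ×10
  A^6: L=4 ×41, L=6 ×4
  A^4: L=3 ×86, L=5 ×34
  A^2: L=2 ×92, L=4 ×114, L=6 ×4
  A^0: L=1 ×40, L=3 ×185, L=5 ×27
  A^-2: L=2 ×142, L=4 ×67, L=6 ×1
  A^-4: L=1 ×40, L=3 ×76, L=5 ×4
  A^-6: L=2 ×39, L=4 ×6
  A^-8: L=1 ×5, L=3 ×5
  A^-10: L=2 ×1
Each group contributes A^e * Σ count * d^(L-1):
Powers of d = -A^2 - A^-2: d^2 = A^4 + 2 + A^-4; d^3 = -A^6 - 3*A^2 - 3*A^-2 - A^-6; d^4 = A^8 + 4*A^4 + 6 + 4*A^-4 + A^-8; d^5 = -A^10 - 5*A^6 - 10*A^2 - 10*A^-2 - 5*A^-6 - A^-10.
  A^10 * (d^5) = -A^20 - 5*A^16 - 10*A^12 - 10*A^8 - 5*A^4 - 1
  A^8 * (10*d^4) = 10*A^16 + 40*A^12 + 60*A^8 + 40*A^4 + 10
  A^6 * (41*d^3 + 4*d^5) = -4*A^16 - 61*A^12 - 163*A^8 - 163*A^4 - 61 - 4*A^-4
  A^4 * (86*d^2 + 34*d^4) = 34*A^12 + 222*A^8 + 376*A^4 + 222 + 34*A^-4
  A^2 * (92*d + 114*d^3 + 4*d^5) = -4*A^12 - 134*A^8 - 474*A^4 - 474 - 134*A^-4 - 4*A^-8
  A^0 * (40 + 185*d^2 + 27*d^4) = 27*A^8 + 293*A^4 + 572 + 293*A^-4 + 27*A^-8
  A^-2 * (142*d + 67*d^3 + d^5) = -A^8 - 72*A^4 - 353 - 353*A^-4 - 72*A^-8 - A^-12
  A^-4 * (40 + 76*d^2 + 4*d^4) = 4*A^4 + 92 + 216*A^-4 + 92*A^-8 + 4*A^-12
  A^-6 * (39*d + 6*d^3) = -6 - 57*A^-4 - 57*A^-8 - 6*A^-12
  A^-8 * (5 + 5*d^2) = 5*A^-4 + 15*A^-8 + 5*A^-12
  A^-10 * (d) = -A^-8 - A^-12
Summing the groups: <K> = -A^20 + A^16 - A^12 + A^8 - A^4 + 1 + A^-12
Normalise by the writhe: (-A^3)^(-w) = (-A^3)^(8) = A^24, so f(A) = A^24 * <K> = -A^44 + A^40 - A^36 + A^32 - A^28 + A^24 + A^12.
Substitute A = t^(-1/4), i.e. A^e → t^(-e/4): V(t) = t^-3 + t^-6 - t^-7 + t^-8 - t^-9 + t^-10 - t^-11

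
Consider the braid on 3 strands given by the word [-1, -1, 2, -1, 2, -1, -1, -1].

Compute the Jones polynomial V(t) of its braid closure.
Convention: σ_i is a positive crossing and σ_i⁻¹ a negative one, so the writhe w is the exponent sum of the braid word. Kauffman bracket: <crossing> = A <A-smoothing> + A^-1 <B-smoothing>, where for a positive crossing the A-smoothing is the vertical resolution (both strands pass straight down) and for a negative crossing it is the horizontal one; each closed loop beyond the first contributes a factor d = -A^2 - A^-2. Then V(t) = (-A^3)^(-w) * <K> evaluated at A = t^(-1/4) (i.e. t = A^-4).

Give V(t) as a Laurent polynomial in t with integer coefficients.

1 - t^-1 + 2*t^-2 - 2*t^-3 + 3*t^-4 - 3*t^-5 + 2*t^-6 - 2*t^-7 + t^-8

Derivation:
Braid: s1^-1 s1^-1 s2 s1^-1 s2 s1^-1 s1^-1 s1^-1 on 3 strands, 8 crossings.
Writhe w = (#positive) - (#negative) = 2 - 6 = -4.
Computing the Kauffman bracket via state sum. There are 2^8 = 256 states.
Each crossing splits two ways (0=vertical, 1=horizontal). The state's weight is A^(#A-smoothings - #B-smoothings) * d^(loops - 1).
Tabulate the states by total A-exponent and number of loops L (A-exp: L × count):
  A^8: L=7 ×1
  A^6: L=6 ×8
  A^4: L=5 ×28
  A^2: L=4 ×55, L=6 ×1
  A^0: L=3 ×65, L=5 ×5
  A^-2: L=2 ×46, L=4 ×10
  A^-4: L=1 ×17, L=3 ×11
  A^-6: L=2 ×8
  A^-8: L=3 ×1
Each group contributes A^e * Σ count * d^(L-1):
Powers of d = -A^2 - A^-2: d^2 = A^4 + 2 + A^-4; d^3 = -A^6 - 3*A^2 - 3*A^-2 - A^-6; d^4 = A^8 + 4*A^4 + 6 + 4*A^-4 + A^-8; d^5 = -A^10 - 5*A^6 - 10*A^2 - 10*A^-2 - 5*A^-6 - A^-10; d^6 = A^12 + 6*A^8 + 15*A^4 + 20 + 15*A^-4 + 6*A^-8 + A^-12.
  A^8 * (d^6) = A^20 + 6*A^16 + 15*A^12 + 20*A^8 + 15*A^4 + 6 + A^-4
  A^6 * (8*d^5) = -8*A^16 - 40*A^12 - 80*A^8 - 80*A^4 - 40 - 8*A^-4
  A^4 * (28*d^4) = 28*A^12 + 112*A^8 + 168*A^4 + 112 + 28*A^-4
  A^2 * (55*d^3 + d^5) = -A^12 - 60*A^8 - 175*A^4 - 175 - 60*A^-4 - A^-8
  A^0 * (65*d^2 + 5*d^4) = 5*A^8 + 85*A^4 + 160 + 85*A^-4 + 5*A^-8
  A^-2 * (46*d + 10*d^3) = -10*A^4 - 76 - 76*A^-4 - 10*A^-8
  A^-4 * (17 + 11*d^2) = 11 + 39*A^-4 + 11*A^-8
  A^-6 * (8*d) = -8*A^-4 - 8*A^-8
  A^-8 * (d^2) = A^-4 + 2*A^-8 + A^-12
Summing the groups: <K> = A^20 - 2*A^16 + 2*A^12 - 3*A^8 + 3*A^4 - 2 + 2*A^-4 - A^-8 + A^-12
Normalise by the writhe: (-A^3)^(-w) = (-A^3)^(4) = A^12, so f(A) = A^12 * <K> = A^32 - 2*A^28 + 2*A^24 - 3*A^20 + 3*A^16 - 2*A^12 + 2*A^8 - A^4 + 1.
Substitute A = t^(-1/4), i.e. A^e → t^(-e/4): V(t) = 1 - t^-1 + 2*t^-2 - 2*t^-3 + 3*t^-4 - 3*t^-5 + 2*t^-6 - 2*t^-7 + t^-8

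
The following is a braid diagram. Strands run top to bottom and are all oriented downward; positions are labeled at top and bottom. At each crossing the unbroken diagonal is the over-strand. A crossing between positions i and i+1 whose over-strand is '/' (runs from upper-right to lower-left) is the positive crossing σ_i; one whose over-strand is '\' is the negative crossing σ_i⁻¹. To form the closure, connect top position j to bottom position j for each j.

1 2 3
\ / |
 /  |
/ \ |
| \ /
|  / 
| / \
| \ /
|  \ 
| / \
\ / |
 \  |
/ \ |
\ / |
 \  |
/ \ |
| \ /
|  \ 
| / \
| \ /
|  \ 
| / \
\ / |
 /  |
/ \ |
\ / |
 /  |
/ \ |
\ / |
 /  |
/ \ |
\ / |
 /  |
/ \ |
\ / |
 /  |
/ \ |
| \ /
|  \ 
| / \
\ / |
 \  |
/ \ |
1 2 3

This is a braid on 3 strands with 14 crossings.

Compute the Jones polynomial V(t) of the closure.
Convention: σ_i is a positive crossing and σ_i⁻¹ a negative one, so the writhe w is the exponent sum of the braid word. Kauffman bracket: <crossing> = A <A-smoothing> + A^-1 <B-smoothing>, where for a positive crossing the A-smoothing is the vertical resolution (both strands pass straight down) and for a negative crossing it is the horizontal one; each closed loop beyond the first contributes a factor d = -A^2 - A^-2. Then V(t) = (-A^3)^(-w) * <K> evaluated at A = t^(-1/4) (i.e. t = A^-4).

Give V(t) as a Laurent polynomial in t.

Reading the diagram top to bottom ('/'-over between positions i,i+1 = s_i, '\'-over = s_i^-1): braid word = s1 s2 s2^-1 s1^-1 s1^-1 s2^-1 s2^-1 s1 s1 s1 s1 s1 s2^-1 s1^-1.
The presented braid s1 s2 s2^-1 s1^-1 s1^-1 s2^-1 s2^-1 s1 s1 s1 s1 s1 s2^-1 s1^-1 on 3 strands reduces by inverse Markov moves (closure unchanged at each step):
  Deconjugate: the word is γ·β·γ⁻¹ with γ = s1 s2 (prefix) and γ⁻¹ = s2^-1 s1^-1 (suffix); strip both.
Reduced to β = s2^-1 s1^-1 s1^-1 s2^-1 s2^-1 s1 s1 s1 s1 s1 on 3 strands, 10 crossings.
Compute on β:
Braid: s2^-1 s1^-1 s1^-1 s2^-1 s2^-1 s1 s1 s1 s1 s1 on 3 strands, 10 crossings.
Writhe w = (#positive) - (#negative) = 5 - 5 = 0.
Enumerate smoothing states for the bracket polynomial. There are 2^10 = 1024 states.
For each crossing: s=0 is the vertical smoothing, s=1 horizontal. Crossing k contributes A^(sign_k * (1 - 2*s_k)); loop factor d = -A^2 - A^-2.
Tabulate the states by total A-exponent and number of loops L (A-exp: L × count):
  A^10: L=4 ×1
  A^8: L=3 ×10
  A^6: L=2 ×29, L=4 ×16
  A^4: L=1 ×26, L=3 ×74, L=5 ×20
  A^2: L=2 ×90, L=4 ×105, L=6 ×15
  A^0: L=1 ×15, L=3 ×141, L=5 ×90, L=7 ×6
  A^-2: L=2 ×35, L=4 ×130, L=6 ×44, L=8 ×1
  A^-4: L=3 ×40, L=5 ×69, L=7 ×11
  A^-6: L=4 ×25, L=6 ×19, L=8 ×1
  A^-8: L=5 ×8, L=7 ×2
  A^-10: L=6 ×1
Each group contributes A^e * Σ count * d^(L-1):
Powers of d = -A^2 - A^-2: d^2 = A^4 + 2 + A^-4; d^3 = -A^6 - 3*A^2 - 3*A^-2 - A^-6; d^4 = A^8 + 4*A^4 + 6 + 4*A^-4 + A^-8; d^5 = -A^10 - 5*A^6 - 10*A^2 - 10*A^-2 - 5*A^-6 - A^-10; d^6 = A^12 + 6*A^8 + 15*A^4 + 20 + 15*A^-4 + 6*A^-8 + A^-12; d^7 = -A^14 - 7*A^10 - 21*A^6 - 35*A^2 - 35*A^-2 - 21*A^-6 - 7*A^-10 - A^-14.
  A^10 * (d^3) = -A^16 - 3*A^12 - 3*A^8 - A^4
  A^8 * (10*d^2) = 10*A^12 + 20*A^8 + 10*A^4
  A^6 * (29*d + 16*d^3) = -16*A^12 - 77*A^8 - 77*A^4 - 16
  A^4 * (26 + 74*d^2 + 20*d^4) = 20*A^12 + 154*A^8 + 294*A^4 + 154 + 20*A^-4
  A^2 * (90*d + 105*d^3 + 15*d^5) = -15*A^12 - 180*A^8 - 555*A^4 - 555 - 180*A^-4 - 15*A^-8
  A^0 * (15 + 141*d^2 + 90*d^4 + 6*d^6) = 6*A^12 + 126*A^8 + 591*A^4 + 957 + 591*A^-4 + 126*A^-8 + 6*A^-12
  A^-2 * (35*d + 130*d^3 + 44*d^5 + d^7) = -A^12 - 51*A^8 - 371*A^4 - 900 - 900*A^-4 - 371*A^-8 - 51*A^-12 - A^-16
  A^-4 * (40*d^2 + 69*d^4 + 11*d^6) = 11*A^8 + 135*A^4 + 481 + 714*A^-4 + 481*A^-8 + 135*A^-12 + 11*A^-16
  A^-6 * (25*d^3 + 19*d^5 + d^7) = -A^8 - 26*A^4 - 141 - 300*A^-4 - 300*A^-8 - 141*A^-12 - 26*A^-16 - A^-20
  A^-8 * (8*d^4 + 2*d^6) = 2*A^4 + 20 + 62*A^-4 + 88*A^-8 + 62*A^-12 + 20*A^-16 + 2*A^-20
  A^-10 * (d^5) = -1 - 5*A^-4 - 10*A^-8 - 10*A^-12 - 5*A^-16 - A^-20
Summing the groups: <K> = -A^16 + A^12 - A^8 + 2*A^4 - 1 + 2*A^-4 - A^-8 + A^-12 - A^-16
Normalise by the writhe: (-A^3)^(-w) = (-A^3)^(0) = 1, so f(A) = 1 * <K> = -A^16 + A^12 - A^8 + 2*A^4 - 1 + 2*A^-4 - A^-8 + A^-12 - A^-16.
Substitute A = t^(-1/4), i.e. A^e → t^(-e/4): V(t) = -t^4 + t^3 - t^2 + 2*t - 1 + 2*t^-1 - t^-2 + t^-3 - t^-4

Answer: -t^4 + t^3 - t^2 + 2*t - 1 + 2*t^-1 - t^-2 + t^-3 - t^-4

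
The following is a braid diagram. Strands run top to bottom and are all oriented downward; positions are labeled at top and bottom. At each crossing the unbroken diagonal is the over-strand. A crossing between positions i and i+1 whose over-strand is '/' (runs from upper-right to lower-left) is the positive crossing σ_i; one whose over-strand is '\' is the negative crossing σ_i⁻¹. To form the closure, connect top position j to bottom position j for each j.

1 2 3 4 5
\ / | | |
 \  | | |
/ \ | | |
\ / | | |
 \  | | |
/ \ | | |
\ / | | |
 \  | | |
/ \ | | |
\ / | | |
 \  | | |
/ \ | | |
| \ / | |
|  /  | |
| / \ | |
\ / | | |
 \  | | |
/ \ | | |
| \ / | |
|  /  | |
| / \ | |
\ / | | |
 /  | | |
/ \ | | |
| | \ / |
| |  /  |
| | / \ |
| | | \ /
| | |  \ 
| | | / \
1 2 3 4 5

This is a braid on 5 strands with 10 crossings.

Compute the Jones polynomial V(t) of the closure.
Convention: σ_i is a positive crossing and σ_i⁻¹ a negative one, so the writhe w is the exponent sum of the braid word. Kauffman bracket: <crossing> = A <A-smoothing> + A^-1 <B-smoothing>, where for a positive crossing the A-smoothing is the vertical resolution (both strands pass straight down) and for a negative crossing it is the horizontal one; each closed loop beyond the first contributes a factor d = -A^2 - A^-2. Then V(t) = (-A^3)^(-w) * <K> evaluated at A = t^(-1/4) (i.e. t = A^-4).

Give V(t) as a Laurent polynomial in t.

t - 1 + 2*t^-1 - 2*t^-2 + 2*t^-3 - 2*t^-4 + t^-5

Derivation:
Reading the diagram top to bottom ('/'-over between positions i,i+1 = s_i, '\'-over = s_i^-1): braid word = s1^-1 s1^-1 s1^-1 s1^-1 s2 s1^-1 s2 s1 s3 s4^-1.
The presented braid s1^-1 s1^-1 s1^-1 s1^-1 s2 s1^-1 s2 s1 s3 s4^-1 on 5 strands reduces by inverse Markov moves (closure unchanged at each step):
  Destabilize: the word has the form β·s4^-1 where s4^-1 occurs only as the final letter (β ∈ B_4); drop it and the last strand → 4 strands.
  Destabilize: the word has the form β·s3 where s3 occurs only as the final letter (β ∈ B_3); drop it and the last strand → 3 strands.
  Deconjugate: the word is γ·β·γ⁻¹ with γ = s1^-1 (prefix) and γ⁻¹ = s1 (suffix); strip both.
Reduced to β = s1^-1 s1^-1 s1^-1 s2 s1^-1 s2 on 3 strands, 6 crossings.
Compute on β:
Braid: s1^-1 s1^-1 s1^-1 s2 s1^-1 s2 on 3 strands, 6 crossings.
Writhe w = (#positive) - (#negative) = 2 - 4 = -2.
Computing the Kauffman bracket via state sum. There are 2^6 = 64 states.
Smooth each crossing (0=||, 1=⌣⌢); contribution A^(Σ sign_k(1-2s_k)) * d^(L-1).
Tabulate the states by total A-exponent and number of loops L (A-exp: L × count):
  A^6: L=5 ×1
  A^4: L=4 ×6
  A^2: L=3 ×15
  A^0: L=2 ×19, L=4 ×1
  A^-2: L=1 ×11, L=3 ×4
  A^-4: L=2 ×6
  A^-6: L=3 ×1
Each group contributes A^e * Σ count * d^(L-1):
Powers of d = -A^2 - A^-2: d^2 = A^4 + 2 + A^-4; d^3 = -A^6 - 3*A^2 - 3*A^-2 - A^-6; d^4 = A^8 + 4*A^4 + 6 + 4*A^-4 + A^-8.
  A^6 * (d^4) = A^14 + 4*A^10 + 6*A^6 + 4*A^2 + A^-2
  A^4 * (6*d^3) = -6*A^10 - 18*A^6 - 18*A^2 - 6*A^-2
  A^2 * (15*d^2) = 15*A^6 + 30*A^2 + 15*A^-2
  A^0 * (19*d + d^3) = -A^6 - 22*A^2 - 22*A^-2 - A^-6
  A^-2 * (11 + 4*d^2) = 4*A^2 + 19*A^-2 + 4*A^-6
  A^-4 * (6*d) = -6*A^-2 - 6*A^-6
  A^-6 * (d^2) = A^-2 + 2*A^-6 + A^-10
Summing the groups: <K> = A^14 - 2*A^10 + 2*A^6 - 2*A^2 + 2*A^-2 - A^-6 + A^-10
Normalise by the writhe: (-A^3)^(-w) = (-A^3)^(2) = A^6, so f(A) = A^6 * <K> = A^20 - 2*A^16 + 2*A^12 - 2*A^8 + 2*A^4 - 1 + A^-4.
Substitute A = t^(-1/4), i.e. A^e → t^(-e/4): V(t) = t - 1 + 2*t^-1 - 2*t^-2 + 2*t^-3 - 2*t^-4 + t^-5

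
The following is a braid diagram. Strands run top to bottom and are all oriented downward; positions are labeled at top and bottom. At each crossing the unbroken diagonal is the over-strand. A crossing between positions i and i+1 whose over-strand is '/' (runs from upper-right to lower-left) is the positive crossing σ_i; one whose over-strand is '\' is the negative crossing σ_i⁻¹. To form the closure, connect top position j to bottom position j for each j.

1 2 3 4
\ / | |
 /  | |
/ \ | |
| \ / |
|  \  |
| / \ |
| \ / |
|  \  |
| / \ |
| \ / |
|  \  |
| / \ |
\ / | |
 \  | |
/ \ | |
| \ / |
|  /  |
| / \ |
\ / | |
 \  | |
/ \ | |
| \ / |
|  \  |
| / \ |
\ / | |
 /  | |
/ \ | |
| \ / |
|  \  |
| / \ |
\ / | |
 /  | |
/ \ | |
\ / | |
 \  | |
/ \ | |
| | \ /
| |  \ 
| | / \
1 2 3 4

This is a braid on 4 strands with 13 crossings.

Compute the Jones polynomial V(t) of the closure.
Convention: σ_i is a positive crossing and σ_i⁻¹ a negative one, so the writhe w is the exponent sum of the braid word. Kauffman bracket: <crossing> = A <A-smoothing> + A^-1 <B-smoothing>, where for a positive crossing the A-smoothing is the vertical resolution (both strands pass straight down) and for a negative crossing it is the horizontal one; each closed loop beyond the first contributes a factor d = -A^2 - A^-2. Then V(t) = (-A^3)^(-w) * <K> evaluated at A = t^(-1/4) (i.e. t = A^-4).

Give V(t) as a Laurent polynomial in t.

-1 + 3*t^-1 - 3*t^-2 + 5*t^-3 - 5*t^-4 + 4*t^-5 - 3*t^-6 + 2*t^-7 - t^-8

Derivation:
Reading the diagram top to bottom ('/'-over between positions i,i+1 = s_i, '\'-over = s_i^-1): braid word = s1 s2^-1 s2^-1 s2^-1 s1^-1 s2 s1^-1 s2^-1 s1 s2^-1 s1 s1^-1 s3^-1.
The presented braid s1 s2^-1 s2^-1 s2^-1 s1^-1 s2 s1^-1 s2^-1 s1 s2^-1 s1 s1^-1 s3^-1 on 4 strands reduces by inverse Markov moves (closure unchanged at each step):
  Destabilize: the word has the form β·s3^-1 where s3^-1 occurs only as the final letter (β ∈ B_3); drop it and the last strand → 3 strands.
  Deconjugate: the word is γ·β·γ⁻¹ with γ = s1 (prefix) and γ⁻¹ = s1^-1 (suffix); strip both.
Reduced to β = s2^-1 s2^-1 s2^-1 s1^-1 s2 s1^-1 s2^-1 s1 s2^-1 s1 on 3 strands, 10 crossings.
Compute on β:
Braid: s2^-1 s2^-1 s2^-1 s1^-1 s2 s1^-1 s2^-1 s1 s2^-1 s1 on 3 strands, 10 crossings.
Writhe w = (#positive) - (#negative) = 3 - 7 = -4.
Computing the Kauffman bracket via state sum. There are 2^10 = 1024 states.
Each crossing splits two ways (0=vertical, 1=horizontal). The state's weight is A^(#A-smoothings - #B-smoothings) * d^(loops - 1).
Tabulate the states by total A-exponent and number of loops L (A-exp: L × count):
  A^10: L=6 ×1
  A^8: L=5 ×10
  A^6: L=4 ×41, L=6 ×4
  A^4: L=3 ×88, L=5 ×31, L=7 ×1
  A^2: L=2 ×102, L=4 ×99, L=6 ×9
  A^0: L=1 ×54, L=3 ×162, L=5 ×36
  A^-2: L=2 ×134, L=4 ×74, L=6 ×2
  A^-4: L=1 ×30, L=3 ×82, L=5 ×8
  A^-6: L=2 ×32, L=4 ×13
  A^-8: L=1 ×3, L=3 ×7
  A^-10: L=2 ×1
Each group contributes A^e * Σ count * d^(L-1):
Powers of d = -A^2 - A^-2: d^2 = A^4 + 2 + A^-4; d^3 = -A^6 - 3*A^2 - 3*A^-2 - A^-6; d^4 = A^8 + 4*A^4 + 6 + 4*A^-4 + A^-8; d^5 = -A^10 - 5*A^6 - 10*A^2 - 10*A^-2 - 5*A^-6 - A^-10; d^6 = A^12 + 6*A^8 + 15*A^4 + 20 + 15*A^-4 + 6*A^-8 + A^-12.
  A^10 * (d^5) = -A^20 - 5*A^16 - 10*A^12 - 10*A^8 - 5*A^4 - 1
  A^8 * (10*d^4) = 10*A^16 + 40*A^12 + 60*A^8 + 40*A^4 + 10
  A^6 * (41*d^3 + 4*d^5) = -4*A^16 - 61*A^12 - 163*A^8 - 163*A^4 - 61 - 4*A^-4
  A^4 * (88*d^2 + 31*d^4 + d^6) = A^16 + 37*A^12 + 227*A^8 + 382*A^4 + 227 + 37*A^-4 + A^-8
  A^2 * (102*d + 99*d^3 + 9*d^5) = -9*A^12 - 144*A^8 - 489*A^4 - 489 - 144*A^-4 - 9*A^-8
  A^0 * (54 + 162*d^2 + 36*d^4) = 36*A^8 + 306*A^4 + 594 + 306*A^-4 + 36*A^-8
  A^-2 * (134*d + 74*d^3 + 2*d^5) = -2*A^8 - 84*A^4 - 376 - 376*A^-4 - 84*A^-8 - 2*A^-12
  A^-4 * (30 + 82*d^2 + 8*d^4) = 8*A^4 + 114 + 242*A^-4 + 114*A^-8 + 8*A^-12
  A^-6 * (32*d + 13*d^3) = -13 - 71*A^-4 - 71*A^-8 - 13*A^-12
  A^-8 * (3 + 7*d^2) = 7*A^-4 + 17*A^-8 + 7*A^-12
  A^-10 * (d) = -A^-8 - A^-12
Summing the groups: <K> = -A^20 + 2*A^16 - 3*A^12 + 4*A^8 - 5*A^4 + 5 - 3*A^-4 + 3*A^-8 - A^-12
Normalise by the writhe: (-A^3)^(-w) = (-A^3)^(4) = A^12, so f(A) = A^12 * <K> = -A^32 + 2*A^28 - 3*A^24 + 4*A^20 - 5*A^16 + 5*A^12 - 3*A^8 + 3*A^4 - 1.
Substitute A = t^(-1/4), i.e. A^e → t^(-e/4): V(t) = -1 + 3*t^-1 - 3*t^-2 + 5*t^-3 - 5*t^-4 + 4*t^-5 - 3*t^-6 + 2*t^-7 - t^-8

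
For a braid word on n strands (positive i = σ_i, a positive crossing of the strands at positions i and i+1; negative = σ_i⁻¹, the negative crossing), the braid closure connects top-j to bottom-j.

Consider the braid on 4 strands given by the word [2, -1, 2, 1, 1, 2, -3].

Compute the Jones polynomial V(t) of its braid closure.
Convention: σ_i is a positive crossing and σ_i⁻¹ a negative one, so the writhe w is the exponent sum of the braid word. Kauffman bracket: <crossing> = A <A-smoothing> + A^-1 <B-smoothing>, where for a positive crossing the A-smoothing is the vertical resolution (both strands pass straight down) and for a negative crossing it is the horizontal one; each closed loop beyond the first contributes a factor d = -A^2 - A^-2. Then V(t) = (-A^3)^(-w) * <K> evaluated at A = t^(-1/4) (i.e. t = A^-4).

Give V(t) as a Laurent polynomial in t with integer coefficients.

-t^6 + t^5 - t^4 + 2*t^3 - t^2 + t

Derivation:
The presented braid s2 s1^-1 s2 s1 s1 s2 s3^-1 on 4 strands reduces by inverse Markov moves (closure unchanged at each step):
  Destabilize: the word has the form β·s3^-1 where s3^-1 occurs only as the final letter (β ∈ B_3); drop it and the last strand → 3 strands.
Reduced to β = s2 s1^-1 s2 s1 s1 s2 on 3 strands, 6 crossings.
Compute on β:
Braid: s2 s1^-1 s2 s1 s1 s2 on 3 strands, 6 crossings.
Writhe w = (#positive) - (#negative) = 5 - 1 = 4.
State-sum expansion of <K>. There are 2^6 = 64 states.
For each crossing: s=0 is the vertical smoothing, s=1 horizontal. Crossing k contributes A^(sign_k * (1 - 2*s_k)); loop factor d = -A^2 - A^-2.
Tabulate the states by total A-exponent and number of loops L (A-exp: L × count):
  A^6: L=2 ×1
  A^4: L=1 ×3, L=3 ×3
  A^2: L=2 ×14, L=4 ×1
  A^0: L=1 ×10, L=3 ×10
  A^-2: L=2 ×13, L=4 ×2
  A^-4: L=3 ×6
  A^-6: L=4 ×1
Each group contributes A^e * Σ count * d^(L-1):
Powers of d = -A^2 - A^-2: d^2 = A^4 + 2 + A^-4; d^3 = -A^6 - 3*A^2 - 3*A^-2 - A^-6.
  A^6 * (d) = -A^8 - A^4
  A^4 * (3 + 3*d^2) = 3*A^8 + 9*A^4 + 3
  A^2 * (14*d + d^3) = -A^8 - 17*A^4 - 17 - A^-4
  A^0 * (10 + 10*d^2) = 10*A^4 + 30 + 10*A^-4
  A^-2 * (13*d + 2*d^3) = -2*A^4 - 19 - 19*A^-4 - 2*A^-8
  A^-4 * (6*d^2) = 6 + 12*A^-4 + 6*A^-8
  A^-6 * (d^3) = -1 - 3*A^-4 - 3*A^-8 - A^-12
Summing the groups: <K> = A^8 - A^4 + 2 - A^-4 + A^-8 - A^-12
Normalise by the writhe: (-A^3)^(-w) = (-A^3)^(-4) = A^-12, so f(A) = A^-12 * <K> = A^-4 - A^-8 + 2*A^-12 - A^-16 + A^-20 - A^-24.
Substitute A = t^(-1/4), i.e. A^e → t^(-e/4): V(t) = -t^6 + t^5 - t^4 + 2*t^3 - t^2 + t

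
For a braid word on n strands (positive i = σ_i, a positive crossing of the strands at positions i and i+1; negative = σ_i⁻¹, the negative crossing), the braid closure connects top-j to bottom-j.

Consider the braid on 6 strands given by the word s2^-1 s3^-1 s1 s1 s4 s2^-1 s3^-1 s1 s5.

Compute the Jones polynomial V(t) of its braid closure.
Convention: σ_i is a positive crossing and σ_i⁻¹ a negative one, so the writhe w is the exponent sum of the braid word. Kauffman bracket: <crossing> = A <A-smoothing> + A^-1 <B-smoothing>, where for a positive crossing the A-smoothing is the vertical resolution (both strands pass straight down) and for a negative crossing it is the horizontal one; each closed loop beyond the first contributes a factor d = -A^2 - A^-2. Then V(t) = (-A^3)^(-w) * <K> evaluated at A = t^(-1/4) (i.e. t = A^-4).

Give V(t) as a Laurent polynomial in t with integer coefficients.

The presented braid s2^-1 s3^-1 s1 s1 s4 s2^-1 s3^-1 s1 s5 on 6 strands reduces by inverse Markov moves (closure unchanged at each step):
  Destabilize: the word has the form β·s5 where s5 occurs only as the final letter (β ∈ B_5); drop it and the last strand → 5 strands.
Reduced to β = s2^-1 s3^-1 s1 s1 s4 s2^-1 s3^-1 s1 on 5 strands, 8 crossings.
Compute on β:
Braid: s2^-1 s3^-1 s1 s1 s4 s2^-1 s3^-1 s1 on 5 strands, 8 crossings.
Writhe w = (#positive) - (#negative) = 4 - 4 = 0.
Enumerate smoothing states for the bracket polynomial. There are 2^8 = 256 states.
Smooth each crossing (0=||, 1=⌣⌢); contribution A^(Σ sign_k(1-2s_k)) * d^(L-1).
Tabulate the states by total A-exponent and number of loops L (A-exp: L × count):
  A^8: L=3 ×1
  A^6: L=2 ×4, L=4 ×4
  A^4: L=1 ×3, L=3 ×23, L=5 ×2
  A^2: L=2 ×35, L=4 ×21
  A^0: L=1 ×16, L=3 ×47, L=5 ×7
  A^-2: L=2 ×28, L=4 ×27, L=6 ×1
  A^-4: L=3 ×20, L=5 ×8
  A^-6: L=4 ×7, L=6 ×1
  A^-8: L=5 ×1
Each group contributes A^e * Σ count * d^(L-1):
Powers of d = -A^2 - A^-2: d^2 = A^4 + 2 + A^-4; d^3 = -A^6 - 3*A^2 - 3*A^-2 - A^-6; d^4 = A^8 + 4*A^4 + 6 + 4*A^-4 + A^-8; d^5 = -A^10 - 5*A^6 - 10*A^2 - 10*A^-2 - 5*A^-6 - A^-10.
  A^8 * (d^2) = A^12 + 2*A^8 + A^4
  A^6 * (4*d + 4*d^3) = -4*A^12 - 16*A^8 - 16*A^4 - 4
  A^4 * (3 + 23*d^2 + 2*d^4) = 2*A^12 + 31*A^8 + 61*A^4 + 31 + 2*A^-4
  A^2 * (35*d + 21*d^3) = -21*A^8 - 98*A^4 - 98 - 21*A^-4
  A^0 * (16 + 47*d^2 + 7*d^4) = 7*A^8 + 75*A^4 + 152 + 75*A^-4 + 7*A^-8
  A^-2 * (28*d + 27*d^3 + d^5) = -A^8 - 32*A^4 - 119 - 119*A^-4 - 32*A^-8 - A^-12
  A^-4 * (20*d^2 + 8*d^4) = 8*A^4 + 52 + 88*A^-4 + 52*A^-8 + 8*A^-12
  A^-6 * (7*d^3 + d^5) = -A^4 - 12 - 31*A^-4 - 31*A^-8 - 12*A^-12 - A^-16
  A^-8 * (d^4) = 1 + 4*A^-4 + 6*A^-8 + 4*A^-12 + A^-16
Summing the groups: <K> = -A^12 + 2*A^8 - 2*A^4 + 3 - 2*A^-4 + 2*A^-8 - A^-12
Normalise by the writhe: (-A^3)^(-w) = (-A^3)^(0) = 1, so f(A) = 1 * <K> = -A^12 + 2*A^8 - 2*A^4 + 3 - 2*A^-4 + 2*A^-8 - A^-12.
Substitute A = t^(-1/4), i.e. A^e → t^(-e/4): V(t) = -t^3 + 2*t^2 - 2*t + 3 - 2*t^-1 + 2*t^-2 - t^-3

Answer: -t^3 + 2*t^2 - 2*t + 3 - 2*t^-1 + 2*t^-2 - t^-3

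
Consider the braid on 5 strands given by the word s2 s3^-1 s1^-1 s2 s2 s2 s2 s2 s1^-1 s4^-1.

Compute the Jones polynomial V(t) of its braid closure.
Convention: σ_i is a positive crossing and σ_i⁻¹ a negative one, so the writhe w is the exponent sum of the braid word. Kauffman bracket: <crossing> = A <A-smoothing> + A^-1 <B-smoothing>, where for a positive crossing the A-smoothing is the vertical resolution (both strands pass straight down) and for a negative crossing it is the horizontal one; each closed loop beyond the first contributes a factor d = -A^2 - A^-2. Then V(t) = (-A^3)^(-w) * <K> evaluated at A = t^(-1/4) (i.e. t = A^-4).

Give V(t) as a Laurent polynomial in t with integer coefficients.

t^8 - 2*t^7 + 2*t^6 - 3*t^5 + 3*t^4 - 2*t^3 + 2*t^2 - t + 1

Derivation:
The presented braid s2 s3^-1 s1^-1 s2 s2 s2 s2 s2 s1^-1 s4^-1 on 5 strands reduces by inverse Markov moves (closure unchanged at each step):
  Destabilize: the word has the form β·s4^-1 where s4^-1 occurs only as the final letter (β ∈ B_4); drop it and the last strand → 4 strands.
Reduced to β = s2 s3^-1 s1^-1 s2 s2 s2 s2 s2 s1^-1 on 4 strands, 9 crossings.
Compute on β:
Braid: s2 s3^-1 s1^-1 s2 s2 s2 s2 s2 s1^-1 on 4 strands, 9 crossings.
Writhe w = (#positive) - (#negative) = 6 - 3 = 3.
Computing the Kauffman bracket via state sum. There are 2^9 = 512 states.
Smooth each crossing (0=||, 1=⌣⌢); contribution A^(Σ sign_k(1-2s_k)) * d^(L-1).
Tabulate the states by total A-exponent and number of loops L (A-exp: L × count):
  A^9: L=3 ×1
  A^7: L=2 ×8, L=4 ×1
  A^5: L=1 ×17, L=3 ×19
  A^3: L=2 ×63, L=4 ×21
  A^1: L=3 ×111, L=5 ×15
  A^-1: L=4 ×120, L=6 ×6
  A^-3: L=5 ×83, L=7 ×1
  A^-5: L=6 ×36
  A^-7: L=7 ×9
  A^-9: L=8 ×1
Each group contributes A^e * Σ count * d^(L-1):
Powers of d = -A^2 - A^-2: d^2 = A^4 + 2 + A^-4; d^3 = -A^6 - 3*A^2 - 3*A^-2 - A^-6; d^4 = A^8 + 4*A^4 + 6 + 4*A^-4 + A^-8; d^5 = -A^10 - 5*A^6 - 10*A^2 - 10*A^-2 - 5*A^-6 - A^-10; d^6 = A^12 + 6*A^8 + 15*A^4 + 20 + 15*A^-4 + 6*A^-8 + A^-12; d^7 = -A^14 - 7*A^10 - 21*A^6 - 35*A^2 - 35*A^-2 - 21*A^-6 - 7*A^-10 - A^-14.
  A^9 * (d^2) = A^13 + 2*A^9 + A^5
  A^7 * (8*d + d^3) = -A^13 - 11*A^9 - 11*A^5 - A
  A^5 * (17 + 19*d^2) = 19*A^9 + 55*A^5 + 19*A
  A^3 * (63*d + 21*d^3) = -21*A^9 - 126*A^5 - 126*A - 21*A^-3
  A^1 * (111*d^2 + 15*d^4) = 15*A^9 + 171*A^5 + 312*A + 171*A^-3 + 15*A^-7
  A^-1 * (120*d^3 + 6*d^5) = -6*A^9 - 150*A^5 - 420*A - 420*A^-3 - 150*A^-7 - 6*A^-11
  A^-3 * (83*d^4 + d^6) = A^9 + 89*A^5 + 347*A + 518*A^-3 + 347*A^-7 + 89*A^-11 + A^-15
  A^-5 * (36*d^5) = -36*A^5 - 180*A - 360*A^-3 - 360*A^-7 - 180*A^-11 - 36*A^-15
  A^-7 * (9*d^6) = 9*A^5 + 54*A + 135*A^-3 + 180*A^-7 + 135*A^-11 + 54*A^-15 + 9*A^-19
  A^-9 * (d^7) = -A^5 - 7*A - 21*A^-3 - 35*A^-7 - 35*A^-11 - 21*A^-15 - 7*A^-19 - A^-23
Summing the groups: <K> = -A^9 + A^5 - 2*A + 2*A^-3 - 3*A^-7 + 3*A^-11 - 2*A^-15 + 2*A^-19 - A^-23
Normalise by the writhe: (-A^3)^(-w) = (-A^3)^(-3) = -A^-9, so f(A) = -A^-9 * <K> = 1 - A^-4 + 2*A^-8 - 2*A^-12 + 3*A^-16 - 3*A^-20 + 2*A^-24 - 2*A^-28 + A^-32.
Substitute A = t^(-1/4), i.e. A^e → t^(-e/4): V(t) = t^8 - 2*t^7 + 2*t^6 - 3*t^5 + 3*t^4 - 2*t^3 + 2*t^2 - t + 1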